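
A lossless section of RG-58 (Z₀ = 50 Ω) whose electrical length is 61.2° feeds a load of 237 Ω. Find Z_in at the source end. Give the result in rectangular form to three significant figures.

tan(βl) = tan(61.2°) = 1.82
Z_in = Z_0·(Z_L + jZ_0·tanβl)/(Z_0 + jZ_L·tanβl)
     = 50·(237 + j90.9)/(50 + j431)

Z_in ≈ 13.6 − j25.9 Ω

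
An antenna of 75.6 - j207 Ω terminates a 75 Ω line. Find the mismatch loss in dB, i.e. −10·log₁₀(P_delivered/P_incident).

Γ = (0.6 − j207)/(150.6 − j207), |Γ| = 0.809
|Γ|² = 0.654, so P_del/P_inc = 1 − |Γ|² = 0.346
ML = −10·log₁₀(1 − |Γ|²)

mismatch loss ≈ 4.61 dB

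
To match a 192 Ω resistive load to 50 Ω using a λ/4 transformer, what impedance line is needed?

Z_qwt ≈ 98 Ω

Z_qwt = √(Z_0·R_L) = √(50 × 192) = √9600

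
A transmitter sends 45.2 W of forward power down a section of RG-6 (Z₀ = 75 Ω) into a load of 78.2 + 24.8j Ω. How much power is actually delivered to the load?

|Γ| = |(3.2 + j24.8)/(153.2 + j24.8)| = 0.161
|Γ|² = 0.026
P_refl = |Γ|²·P_inc = 1.17 W, P_del = (1 − |Γ|²)·P_inc = 44 W

P_delivered ≈ 44 W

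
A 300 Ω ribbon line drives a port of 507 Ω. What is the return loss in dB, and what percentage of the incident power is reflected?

RL ≈ 11.8 dB; 6.58% of incident power reflected

Γ = (507 − 300)/(507 + 300) = 0.257
RL = −20·log₁₀(0.257) = 11.8 dB
P_refl/P_inc = |Γ|² = 0.0658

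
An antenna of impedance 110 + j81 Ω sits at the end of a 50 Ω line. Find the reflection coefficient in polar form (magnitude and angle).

Γ = (Z_L − Z_0)/(Z_L + Z_0) = (60 + j81)/(160 + j81)
|Γ| = 101/179 = 0.562

Γ ≈ 0.562 ∠ 26.6°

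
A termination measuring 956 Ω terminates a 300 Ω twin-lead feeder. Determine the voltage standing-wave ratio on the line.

VSWR ≈ 3.19

Γ = (956 − 300)/(956 + 300) = 0.522
VSWR = (1 + 0.522)/(1 − 0.522)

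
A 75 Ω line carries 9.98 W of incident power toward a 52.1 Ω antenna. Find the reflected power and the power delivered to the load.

Γ = (52.1 − 75)/(52.1 + 75) = -0.18
|Γ|² = 0.0325
P_refl = |Γ|²·P_inc = 0.324 W, P_del = (1 − |Γ|²)·P_inc = 9.66 W

P_reflected ≈ 0.324 W; P_delivered ≈ 9.66 W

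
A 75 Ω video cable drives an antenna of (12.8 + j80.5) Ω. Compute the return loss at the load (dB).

Γ = (-62.2 + j80.5)/(87.8 + j80.5), |Γ| = 0.854
RL = −20·log₁₀|Γ| = −20·log₁₀(0.854)

RL ≈ 1.37 dB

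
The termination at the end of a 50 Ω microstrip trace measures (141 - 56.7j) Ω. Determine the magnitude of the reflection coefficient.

|Γ| ≈ 0.538

Γ = (Z_L − Z_0)/(Z_L + Z_0) = (91 − j56.7)/(191 − j56.7)
|Γ| = 107/199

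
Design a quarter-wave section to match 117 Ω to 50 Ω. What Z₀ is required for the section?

Z_qwt = √(Z_0·R_L) = √(50 × 117) = √5850

Z_qwt ≈ 76.5 Ω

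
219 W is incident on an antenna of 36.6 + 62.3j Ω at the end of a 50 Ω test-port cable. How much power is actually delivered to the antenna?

P_delivered ≈ 141 W

|Γ| = |(-13.4 + j62.3)/(86.6 + j62.3)| = 0.597
|Γ|² = 0.357
P_refl = |Γ|²·P_inc = 78.1 W, P_del = (1 − |Γ|²)·P_inc = 141 W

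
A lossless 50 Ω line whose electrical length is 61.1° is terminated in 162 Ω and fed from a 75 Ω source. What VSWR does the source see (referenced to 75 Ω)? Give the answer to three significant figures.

tan(βl) = 1.81
Z_in = Z_0·(Z_L + jZ_0·tanβl)/(Z_0 + jZ_L·tanβl) = 19.6 − j24.3 Ω
Γ_s = (Z_in − Z_s)/(Z_in + Z_s) = (-55.4 − j24.3)/(94.6 − j24.3), |Γ_s| = 0.62
VSWR = (1 + |Γ_s|)/(1 − |Γ_s|)

VSWR ≈ 4.26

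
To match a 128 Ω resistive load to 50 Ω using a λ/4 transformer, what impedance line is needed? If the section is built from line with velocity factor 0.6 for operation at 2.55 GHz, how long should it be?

Z_qwt ≈ 80 Ω; length ≈ 1.76 cm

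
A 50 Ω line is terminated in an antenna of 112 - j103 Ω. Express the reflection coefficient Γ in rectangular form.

Γ ≈ 0.56 − j0.279

Γ = (Z_L − Z_0)/(Z_L + Z_0) = (62 − j103)/(162 − j103)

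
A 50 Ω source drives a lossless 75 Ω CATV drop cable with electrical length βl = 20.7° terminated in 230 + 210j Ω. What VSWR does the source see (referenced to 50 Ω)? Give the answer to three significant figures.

tan(βl) = 0.378
Z_in = Z_0·(Z_L + jZ_0·tanβl)/(Z_0 + jZ_L·tanβl) = 195 − j208 Ω
Γ_s = (Z_in − Z_s)/(Z_in + Z_s) = (145 − j208)/(245 − j208), |Γ_s| = 0.789
VSWR = (1 + |Γ_s|)/(1 − |Γ_s|)

VSWR ≈ 8.49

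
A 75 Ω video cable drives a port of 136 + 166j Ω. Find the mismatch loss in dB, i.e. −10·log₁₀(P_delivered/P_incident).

Γ = (61 + j166)/(211 + j166), |Γ| = 0.659
|Γ|² = 0.434, so P_del/P_inc = 1 − |Γ|² = 0.566
ML = −10·log₁₀(1 − |Γ|²)

mismatch loss ≈ 2.47 dB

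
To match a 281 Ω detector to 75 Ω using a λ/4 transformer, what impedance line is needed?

Z_qwt = √(Z_0·R_L) = √(75 × 281) = √21080

Z_qwt ≈ 145 Ω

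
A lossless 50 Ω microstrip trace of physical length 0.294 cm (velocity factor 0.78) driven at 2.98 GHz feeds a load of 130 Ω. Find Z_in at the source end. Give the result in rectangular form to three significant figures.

λ = v/f = 0.78·c / 2.98 GHz = 0.0785 m
βl = 2π·l/λ = 2π × 0.0374 = 13.5°
tan(βl) = tan(13.5°) = 0.24
Z_in = Z_0·(Z_L + jZ_0·tanβl)/(Z_0 + jZ_L·tanβl)
     = 50·(130 + j12)/(50 + j31.2)

Z_in ≈ 99 − j49.7 Ω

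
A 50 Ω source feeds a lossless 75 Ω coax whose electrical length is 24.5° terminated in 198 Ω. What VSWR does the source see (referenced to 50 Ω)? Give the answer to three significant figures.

VSWR ≈ 3.61

tan(βl) = 0.456
Z_in = Z_0·(Z_L + jZ_0·tanβl)/(Z_0 + jZ_L·tanβl) = 97.7 − j83.4 Ω
Γ_s = (Z_in − Z_s)/(Z_in + Z_s) = (47.7 − j83.4)/(148 − j83.4), |Γ_s| = 0.566
VSWR = (1 + |Γ_s|)/(1 − |Γ_s|)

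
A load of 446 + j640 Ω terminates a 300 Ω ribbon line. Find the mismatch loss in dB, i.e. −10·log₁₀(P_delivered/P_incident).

mismatch loss ≈ 2.57 dB

Γ = (146 + j640)/(746 + j640), |Γ| = 0.668
|Γ|² = 0.446, so P_del/P_inc = 1 − |Γ|² = 0.554
ML = −10·log₁₀(1 − |Γ|²)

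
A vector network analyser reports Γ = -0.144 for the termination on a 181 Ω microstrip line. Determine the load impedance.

Z_L = Z_0·(1 + Γ)/(1 − Γ) = 181·(0.856)/(1.14)

Z_L ≈ 135 Ω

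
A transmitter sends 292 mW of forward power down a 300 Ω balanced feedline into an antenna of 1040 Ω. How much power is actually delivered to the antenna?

Γ = (1040 − 300)/(1040 + 300) = 0.552
|Γ|² = 0.305
P_refl = |Γ|²·P_inc = 89.1 mW, P_del = (1 − |Γ|²)·P_inc = 203 mW

P_delivered ≈ 203 mW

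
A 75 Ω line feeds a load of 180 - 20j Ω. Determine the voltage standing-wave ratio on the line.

VSWR ≈ 2.44

Γ = (Z_L − Z_0)/(Z_L + Z_0) = (105 − j20)/(255 − j20)
|Γ| = 107/256 = 0.418
VSWR = (1 + |Γ|)/(1 − |Γ|) = 1.42/0.582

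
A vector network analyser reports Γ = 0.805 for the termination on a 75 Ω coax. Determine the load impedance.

Z_L ≈ 694 Ω

Z_L = Z_0·(1 + Γ)/(1 − Γ) = 75·(1.81)/(0.195)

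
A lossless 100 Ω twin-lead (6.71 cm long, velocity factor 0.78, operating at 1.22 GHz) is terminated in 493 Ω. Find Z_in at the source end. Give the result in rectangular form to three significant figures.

Z_in ≈ 30.3 + j68 Ω

λ = v/f = 0.78·c / 1.22 GHz = 0.192 m
βl = 2π·l/λ = 2π × 0.35 = 126°
tan(βl) = tan(126°) = -1.38
Z_in = Z_0·(Z_L + jZ_0·tanβl)/(Z_0 + jZ_L·tanβl)
     = 100·(493 − j138)/(100 − j680)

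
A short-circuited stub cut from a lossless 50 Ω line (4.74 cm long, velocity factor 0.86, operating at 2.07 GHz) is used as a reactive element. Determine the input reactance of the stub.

X_in ≈ -46.8 Ω (capacitive)

λ = v/f = 0.86·c / 2.07 GHz = 0.125 m
βl = 2π·l/λ = 2π × 0.38 = 137°
tan(βl) = -0.935
For a short-circuited stub, Z_in = jZ_0·tan(βl)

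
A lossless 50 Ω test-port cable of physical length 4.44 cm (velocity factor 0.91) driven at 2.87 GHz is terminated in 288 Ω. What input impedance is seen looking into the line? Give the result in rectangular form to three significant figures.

Z_in ≈ 121 + j137 Ω

λ = v/f = 0.91·c / 2.87 GHz = 0.0951 m
βl = 2π·l/λ = 2π × 0.467 = 168°
tan(βl) = tan(168°) = -0.212
Z_in = Z_0·(Z_L + jZ_0·tanβl)/(Z_0 + jZ_L·tanβl)
     = 50·(288 − j10.6)/(50 − j61)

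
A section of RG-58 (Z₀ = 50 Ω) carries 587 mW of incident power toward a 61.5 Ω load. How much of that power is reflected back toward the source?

P_reflected ≈ 6.24 mW

Γ = (61.5 − 50)/(61.5 + 50) = 0.103
|Γ|² = 0.0106
P_refl = |Γ|²·P_inc = 6.24 mW, P_del = (1 − |Γ|²)·P_inc = 581 mW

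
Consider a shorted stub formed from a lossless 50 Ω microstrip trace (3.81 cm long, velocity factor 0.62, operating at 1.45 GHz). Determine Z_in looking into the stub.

Z_in ≈ −j164 Ω

λ = v/f = 0.62·c / 1.45 GHz = 0.128 m
βl = 2π·l/λ = 2π × 0.297 = 107°
tan(βl) = -3.29
For a shorted stub, Z_in = jZ_0·tan(βl)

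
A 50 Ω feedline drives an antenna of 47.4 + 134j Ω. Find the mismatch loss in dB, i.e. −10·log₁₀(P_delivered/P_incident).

mismatch loss ≈ 4.62 dB

Γ = (-2.6 + j134)/(97.4 + j134), |Γ| = 0.809
|Γ|² = 0.655, so P_del/P_inc = 1 − |Γ|² = 0.345
ML = −10·log₁₀(1 − |Γ|²)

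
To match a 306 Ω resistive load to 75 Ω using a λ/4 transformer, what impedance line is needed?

Z_qwt ≈ 151 Ω

Z_qwt = √(Z_0·R_L) = √(75 × 306) = √22950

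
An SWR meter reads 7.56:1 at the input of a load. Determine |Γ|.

|Γ| ≈ 0.766

|Γ| = (S − 1)/(S + 1) = (7.56 − 1)/(7.56 + 1) = 6.56/8.56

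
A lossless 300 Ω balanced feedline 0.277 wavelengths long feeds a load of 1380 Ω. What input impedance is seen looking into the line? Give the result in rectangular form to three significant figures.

βl = 2π × 0.277 = 99.7°
tan(βl) = tan(99.7°) = -5.84
Z_in = Z_0·(Z_L + jZ_0·tanβl)/(Z_0 + jZ_L·tanβl)
     = 300·(1380 − j1750)/(300 − j8060)

Z_in ≈ 67 + j48.9 Ω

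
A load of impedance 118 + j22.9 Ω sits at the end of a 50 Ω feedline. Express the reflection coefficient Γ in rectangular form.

Γ ≈ 0.416 + j0.0797

Γ = (Z_L − Z_0)/(Z_L + Z_0) = (68 + j22.9)/(168 + j22.9)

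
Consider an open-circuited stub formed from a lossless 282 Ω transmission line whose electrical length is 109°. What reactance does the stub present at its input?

X_in ≈ 97.1 Ω (inductive)

tan(βl) = -2.9
For an open-circuited stub, Z_in = −jZ_0·cot(βl) = −jZ_0/tan(βl)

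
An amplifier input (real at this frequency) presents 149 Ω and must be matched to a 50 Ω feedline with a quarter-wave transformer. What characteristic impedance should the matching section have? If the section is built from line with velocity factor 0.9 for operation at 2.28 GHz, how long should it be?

Z_qwt ≈ 86.3 Ω; length ≈ 2.96 cm

Z_qwt = √(Z_0·R_L) = √(50 × 149) = √7450
λ = 0.9·c/f = 0.118 m, so l = λ/4 = 0.0296 m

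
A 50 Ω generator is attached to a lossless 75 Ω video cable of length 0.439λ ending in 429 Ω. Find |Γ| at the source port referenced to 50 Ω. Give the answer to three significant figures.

|Γ| ≈ 0.776

βl = 2π × 0.439 = 158°
tan(βl) = -0.403
Z_in = Z_0·(Z_L + jZ_0·tanβl)/(Z_0 + jZ_L·tanβl) = 78.9 + j152 Ω
Γ_s = (Z_in − Z_s)/(Z_in + Z_s) = (28.9 + j152)/(129 + j152), |Γ_s| = 0.776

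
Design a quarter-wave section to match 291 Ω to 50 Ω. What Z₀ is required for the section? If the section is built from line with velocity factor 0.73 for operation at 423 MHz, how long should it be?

Z_qwt = √(Z_0·R_L) = √(50 × 291) = √14550
λ = 0.73·c/f = 0.518 m, so l = λ/4 = 0.129 m

Z_qwt ≈ 121 Ω; length ≈ 12.9 cm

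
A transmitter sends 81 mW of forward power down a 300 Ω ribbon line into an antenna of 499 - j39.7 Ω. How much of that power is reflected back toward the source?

|Γ| = |(199 − j39.7)/(799 − j39.7)| = 0.254
|Γ|² = 0.0643
P_refl = |Γ|²·P_inc = 5.21 mW, P_del = (1 − |Γ|²)·P_inc = 75.8 mW

P_reflected ≈ 5.21 mW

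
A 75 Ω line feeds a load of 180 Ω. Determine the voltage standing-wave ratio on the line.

VSWR ≈ 2.4

Γ = (180 − 75)/(180 + 75) = 0.412
VSWR = (1 + 0.412)/(1 − 0.412)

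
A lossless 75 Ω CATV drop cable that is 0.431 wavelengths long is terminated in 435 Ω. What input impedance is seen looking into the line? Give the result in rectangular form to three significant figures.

βl = 2π × 0.431 = 155°
tan(βl) = tan(155°) = -0.463
Z_in = Z_0·(Z_L + jZ_0·tanβl)/(Z_0 + jZ_L·tanβl)
     = 75·(435 − j34.7)/(75 − j201)

Z_in ≈ 64.3 + j138 Ω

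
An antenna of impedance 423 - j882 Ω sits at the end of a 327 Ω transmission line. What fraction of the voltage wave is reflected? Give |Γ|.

|Γ| ≈ 0.766

Γ = (Z_L − Z_0)/(Z_L + Z_0) = (96 − j882)/(750 − j882)
|Γ| = 887/1160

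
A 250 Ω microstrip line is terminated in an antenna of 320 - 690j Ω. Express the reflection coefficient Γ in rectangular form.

Γ = (Z_L − Z_0)/(Z_L + Z_0) = (70 − j690)/(570 − j690)

Γ ≈ 0.644 − j0.431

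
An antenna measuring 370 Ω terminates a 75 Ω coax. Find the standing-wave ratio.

VSWR ≈ 4.93

For a purely resistive load, VSWR = R_L/Z_0 or Z_0/R_L (whichever > 1) = 370/75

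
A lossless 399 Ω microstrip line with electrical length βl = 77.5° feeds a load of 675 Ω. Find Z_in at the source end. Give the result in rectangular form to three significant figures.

Z_in ≈ 243 − j56.6 Ω

tan(βl) = tan(77.5°) = 4.51
Z_in = Z_0·(Z_L + jZ_0·tanβl)/(Z_0 + jZ_L·tanβl)
     = 399·(675 + j1800)/(399 + j3040)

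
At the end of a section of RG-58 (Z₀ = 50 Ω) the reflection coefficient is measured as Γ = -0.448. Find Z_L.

Z_L = Z_0·(1 + Γ)/(1 − Γ) = 50·(0.552)/(1.45)

Z_L ≈ 19.1 Ω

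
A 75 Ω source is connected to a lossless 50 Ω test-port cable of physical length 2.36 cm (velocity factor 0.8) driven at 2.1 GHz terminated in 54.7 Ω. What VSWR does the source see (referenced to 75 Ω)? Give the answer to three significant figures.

λ = v/f = 0.8·c / 2.1 GHz = 0.114 m
βl = 2π·l/λ = 2π × 0.206 = 74.3°
tan(βl) = 3.57
Z_in = Z_0·(Z_L + jZ_0·tanβl)/(Z_0 + jZ_L·tanβl) = 46.3 − j2.16 Ω
Γ_s = (Z_in − Z_s)/(Z_in + Z_s) = (-28.7 − j2.16)/(121 − j2.16), |Γ_s| = 0.238
VSWR = (1 + |Γ_s|)/(1 − |Γ_s|)

VSWR ≈ 1.62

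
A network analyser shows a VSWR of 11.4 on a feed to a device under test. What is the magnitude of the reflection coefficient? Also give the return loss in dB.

|Γ| = (S − 1)/(S + 1) = (11.4 − 1)/(11.4 + 1) = 10.4/12.4
RL = −20·log₁₀|Γ| = −20·log₁₀(0.839)

|Γ| ≈ 0.839; return loss ≈ 1.53 dB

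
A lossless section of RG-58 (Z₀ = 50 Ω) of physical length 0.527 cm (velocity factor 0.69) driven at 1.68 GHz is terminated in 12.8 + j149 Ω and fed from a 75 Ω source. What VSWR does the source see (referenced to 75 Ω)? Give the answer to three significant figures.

λ = v/f = 0.69·c / 1.68 GHz = 0.123 m
βl = 2π·l/λ = 2π × 0.0428 = 15.4°
tan(βl) = 0.275
Z_in = Z_0·(Z_L + jZ_0·tanβl)/(Z_0 + jZ_L·tanβl) = 371 + j762 Ω
Γ_s = (Z_in − Z_s)/(Z_in + Z_s) = (296 + j762)/(446 + j762), |Γ_s| = 0.926
VSWR = (1 + |Γ_s|)/(1 − |Γ_s|)

VSWR ≈ 26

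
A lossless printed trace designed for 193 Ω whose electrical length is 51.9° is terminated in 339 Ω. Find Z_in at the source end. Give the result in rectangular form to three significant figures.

tan(βl) = tan(51.9°) = 1.28
Z_in = Z_0·(Z_L + jZ_0·tanβl)/(Z_0 + jZ_L·tanβl)
     = 193·(339 + j246)/(193 + j432)

Z_in ≈ 148 − j85.3 Ω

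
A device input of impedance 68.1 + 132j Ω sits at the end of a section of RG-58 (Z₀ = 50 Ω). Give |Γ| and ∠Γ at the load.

Γ ≈ 0.752 ∠ 34°

Γ = (Z_L − Z_0)/(Z_L + Z_0) = (18.1 + j132)/(118.1 + j132)
|Γ| = 133/177 = 0.752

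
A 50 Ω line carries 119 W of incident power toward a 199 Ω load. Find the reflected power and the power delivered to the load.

Γ = (199 − 50)/(199 + 50) = 0.598
|Γ|² = 0.358
P_refl = |Γ|²·P_inc = 42.6 W, P_del = (1 − |Γ|²)·P_inc = 76.4 W

P_reflected ≈ 42.6 W; P_delivered ≈ 76.4 W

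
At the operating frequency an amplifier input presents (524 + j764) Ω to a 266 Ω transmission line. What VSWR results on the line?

Γ = (Z_L − Z_0)/(Z_L + Z_0) = (258 + j764)/(790 + j764)
|Γ| = 806/1100 = 0.734
VSWR = (1 + |Γ|)/(1 − |Γ|) = 1.73/0.266

VSWR ≈ 6.51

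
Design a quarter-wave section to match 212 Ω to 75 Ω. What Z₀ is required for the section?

Z_qwt = √(Z_0·R_L) = √(75 × 212) = √15900

Z_qwt ≈ 126 Ω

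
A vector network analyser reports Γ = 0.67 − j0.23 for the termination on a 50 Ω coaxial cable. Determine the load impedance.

Z_L = Z_0·(1 + Γ)/(1 − Γ) = 50·(1.67 − j0.23)/(0.33 + j0.23)

Z_L ≈ 154 − j142 Ω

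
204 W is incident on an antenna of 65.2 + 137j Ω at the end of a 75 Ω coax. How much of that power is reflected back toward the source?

|Γ| = |(-9.8 + j137)/(140.2 + j137)| = 0.701
|Γ|² = 0.491
P_refl = |Γ|²·P_inc = 100 W, P_del = (1 − |Γ|²)·P_inc = 104 W

P_reflected ≈ 100 W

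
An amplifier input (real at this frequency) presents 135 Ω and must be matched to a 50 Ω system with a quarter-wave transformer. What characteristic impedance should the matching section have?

Z_qwt = √(Z_0·R_L) = √(50 × 135) = √6750

Z_qwt ≈ 82.2 Ω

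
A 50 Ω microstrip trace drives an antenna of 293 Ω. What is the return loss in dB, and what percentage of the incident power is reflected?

RL ≈ 2.99 dB; 50.2% of incident power reflected

Γ = (293 − 50)/(293 + 50) = 0.708
RL = −20·log₁₀(0.708) = 2.99 dB
P_refl/P_inc = |Γ|² = 0.502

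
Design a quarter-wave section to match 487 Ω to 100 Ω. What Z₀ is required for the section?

Z_qwt ≈ 221 Ω

Z_qwt = √(Z_0·R_L) = √(100 × 487) = √48700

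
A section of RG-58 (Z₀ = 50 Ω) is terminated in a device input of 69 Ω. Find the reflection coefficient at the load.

Γ = 0.16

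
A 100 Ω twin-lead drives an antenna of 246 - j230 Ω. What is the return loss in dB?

RL ≈ 3.67 dB

Γ = (146 − j230)/(346 − j230), |Γ| = 0.656
RL = −20·log₁₀|Γ| = −20·log₁₀(0.656)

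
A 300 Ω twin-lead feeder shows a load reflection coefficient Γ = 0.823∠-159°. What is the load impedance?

Z_L = Z_0·(1 + Γ)/(1 − Γ) = 300·(0.232 − j0.295)/(1.77 + j0.295)

Z_L ≈ 30.1 − j55.1 Ω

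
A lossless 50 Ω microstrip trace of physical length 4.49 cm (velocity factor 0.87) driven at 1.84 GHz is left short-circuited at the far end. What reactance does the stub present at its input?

λ = v/f = 0.87·c / 1.84 GHz = 0.142 m
βl = 2π·l/λ = 2π × 0.317 = 114°
tan(βl) = -2.25
For a short-circuited stub, Z_in = jZ_0·tan(βl)

X_in ≈ -113 Ω (capacitive)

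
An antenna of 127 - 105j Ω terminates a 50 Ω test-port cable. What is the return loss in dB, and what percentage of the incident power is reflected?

RL ≈ 3.98 dB; 40% of incident power reflected

Γ = (77 − j105)/(177 − j105), |Γ| = 0.633
RL = −20·log₁₀(0.633) = 3.98 dB
P_refl/P_inc = |Γ|² = 0.4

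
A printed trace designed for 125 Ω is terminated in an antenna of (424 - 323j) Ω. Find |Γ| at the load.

|Γ| ≈ 0.691

Γ = (Z_L − Z_0)/(Z_L + Z_0) = (299 − j323)/(549 − j323)
|Γ| = 440/637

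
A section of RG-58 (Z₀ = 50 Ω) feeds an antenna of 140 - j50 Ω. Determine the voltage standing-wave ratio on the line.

Γ = (Z_L − Z_0)/(Z_L + Z_0) = (90 − j50)/(190 − j50)
|Γ| = 103/196 = 0.524
VSWR = (1 + |Γ|)/(1 − |Γ|) = 1.52/0.476

VSWR ≈ 3.2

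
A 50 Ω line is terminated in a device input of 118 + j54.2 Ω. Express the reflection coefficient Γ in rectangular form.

Γ = (Z_L − Z_0)/(Z_L + Z_0) = (68 + j54.2)/(168 + j54.2)

Γ ≈ 0.461 + j0.174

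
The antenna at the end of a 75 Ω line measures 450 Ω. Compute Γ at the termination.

Γ = (Z_L − Z_0)/(Z_L + Z_0) = (450 − 75)/(450 + 75) = 375/525

Γ = 0.714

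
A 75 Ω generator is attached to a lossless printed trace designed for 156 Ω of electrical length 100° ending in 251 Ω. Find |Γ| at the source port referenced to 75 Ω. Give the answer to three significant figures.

tan(βl) = -5.67
Z_in = Z_0·(Z_L + jZ_0·tanβl)/(Z_0 + jZ_L·tanβl) = 98.8 + j16.7 Ω
Γ_s = (Z_in − Z_s)/(Z_in + Z_s) = (23.8 + j16.7)/(174 + j16.7), |Γ_s| = 0.166

|Γ| ≈ 0.166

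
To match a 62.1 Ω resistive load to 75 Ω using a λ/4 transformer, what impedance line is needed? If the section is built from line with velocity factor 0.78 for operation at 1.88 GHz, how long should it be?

Z_qwt ≈ 68.2 Ω; length ≈ 3.11 cm

Z_qwt = √(Z_0·R_L) = √(75 × 62.1) = √4658
λ = 0.78·c/f = 0.124 m, so l = λ/4 = 0.0311 m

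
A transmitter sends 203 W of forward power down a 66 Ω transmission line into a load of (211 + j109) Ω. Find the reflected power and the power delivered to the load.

|Γ| = |(145 + j109)/(277 + j109)| = 0.609
|Γ|² = 0.371
P_refl = |Γ|²·P_inc = 75.4 W, P_del = (1 − |Γ|²)·P_inc = 128 W

P_reflected ≈ 75.4 W; P_delivered ≈ 128 W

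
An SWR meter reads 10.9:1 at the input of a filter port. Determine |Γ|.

|Γ| ≈ 0.832

|Γ| = (S − 1)/(S + 1) = (10.9 − 1)/(10.9 + 1) = 9.9/11.9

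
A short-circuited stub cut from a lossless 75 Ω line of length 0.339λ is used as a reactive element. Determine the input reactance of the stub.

X_in ≈ -120 Ω (capacitive)

βl = 2π × 0.339 = 122°
tan(βl) = -1.6
For a short-circuited stub, Z_in = jZ_0·tan(βl)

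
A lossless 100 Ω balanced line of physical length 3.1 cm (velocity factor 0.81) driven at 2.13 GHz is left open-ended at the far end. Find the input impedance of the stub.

Z_in ≈ +j13.7 Ω

λ = v/f = 0.81·c / 2.13 GHz = 0.114 m
βl = 2π·l/λ = 2π × 0.272 = 97.8°
tan(βl) = -7.28
For an open-ended stub, Z_in = −jZ_0·cot(βl) = −jZ_0/tan(βl)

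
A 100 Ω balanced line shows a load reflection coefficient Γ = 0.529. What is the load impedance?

Z_L = Z_0·(1 + Γ)/(1 − Γ) = 100·(1.53)/(0.471)

Z_L ≈ 325 Ω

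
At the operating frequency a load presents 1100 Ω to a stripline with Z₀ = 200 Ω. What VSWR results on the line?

VSWR ≈ 5.5

For a purely resistive load, VSWR = R_L/Z_0 or Z_0/R_L (whichever > 1) = 1100/200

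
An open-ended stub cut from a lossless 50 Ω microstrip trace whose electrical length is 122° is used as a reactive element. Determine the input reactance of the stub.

X_in ≈ 31.2 Ω (inductive)

tan(βl) = -1.6
For an open-ended stub, Z_in = −jZ_0·cot(βl) = −jZ_0/tan(βl)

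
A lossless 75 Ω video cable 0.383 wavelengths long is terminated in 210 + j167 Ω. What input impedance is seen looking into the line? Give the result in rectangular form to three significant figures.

βl = 2π × 0.383 = 138°
tan(βl) = tan(138°) = -0.904
Z_in = Z_0·(Z_L + jZ_0·tanβl)/(Z_0 + jZ_L·tanβl)
     = 75·(210 + j99.2)/(226 − j190)

Z_in ≈ 24.6 + j53.6 Ω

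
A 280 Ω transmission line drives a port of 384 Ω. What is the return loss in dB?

RL ≈ 16.1 dB

Γ = (384 − 280)/(384 + 280) = 0.157
RL = −20·log₁₀|Γ| = −20·log₁₀(0.157)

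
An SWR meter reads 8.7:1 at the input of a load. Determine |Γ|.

|Γ| = (S − 1)/(S + 1) = (8.7 − 1)/(8.7 + 1) = 7.7/9.7

|Γ| ≈ 0.794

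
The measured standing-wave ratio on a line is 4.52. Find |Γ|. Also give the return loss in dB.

|Γ| ≈ 0.638; return loss ≈ 3.91 dB

|Γ| = (S − 1)/(S + 1) = (4.52 − 1)/(4.52 + 1) = 3.52/5.52
RL = −20·log₁₀|Γ| = −20·log₁₀(0.638)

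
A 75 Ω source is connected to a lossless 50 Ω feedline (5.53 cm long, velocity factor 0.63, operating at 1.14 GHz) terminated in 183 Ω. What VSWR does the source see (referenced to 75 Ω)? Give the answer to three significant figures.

λ = v/f = 0.63·c / 1.14 GHz = 0.166 m
βl = 2π·l/λ = 2π × 0.334 = 120°
tan(βl) = -1.73
Z_in = Z_0·(Z_L + jZ_0·tanβl)/(Z_0 + jZ_L·tanβl) = 17.8 + j26.1 Ω
Γ_s = (Z_in − Z_s)/(Z_in + Z_s) = (-57.2 + j26.1)/(92.8 + j26.1), |Γ_s| = 0.652
VSWR = (1 + |Γ_s|)/(1 − |Γ_s|)

VSWR ≈ 4.75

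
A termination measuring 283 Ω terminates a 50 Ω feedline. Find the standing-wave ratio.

For a purely resistive load, VSWR = R_L/Z_0 or Z_0/R_L (whichever > 1) = 283/50

VSWR ≈ 5.66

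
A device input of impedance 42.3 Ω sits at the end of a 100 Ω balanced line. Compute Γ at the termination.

Γ = (Z_L − Z_0)/(Z_L + Z_0) = (42.3 − 100)/(42.3 + 100) = -57.7/142.3

Γ = -0.405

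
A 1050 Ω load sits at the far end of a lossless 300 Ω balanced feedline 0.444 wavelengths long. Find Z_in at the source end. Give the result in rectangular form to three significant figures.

βl = 2π × 0.444 = 160°
tan(βl) = tan(160°) = -0.367
Z_in = Z_0·(Z_L + jZ_0·tanβl)/(Z_0 + jZ_L·tanβl)
     = 300·(1050 − j110)/(300 − j385)

Z_in ≈ 449 + j467 Ω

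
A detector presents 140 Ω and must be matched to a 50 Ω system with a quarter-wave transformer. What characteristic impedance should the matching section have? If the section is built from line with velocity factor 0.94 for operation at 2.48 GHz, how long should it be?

Z_qwt ≈ 83.7 Ω; length ≈ 2.84 cm

Z_qwt = √(Z_0·R_L) = √(50 × 140) = √7000
λ = 0.94·c/f = 0.114 m, so l = λ/4 = 0.0284 m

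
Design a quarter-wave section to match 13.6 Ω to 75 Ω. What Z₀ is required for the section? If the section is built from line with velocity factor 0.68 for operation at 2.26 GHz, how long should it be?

Z_qwt ≈ 31.9 Ω; length ≈ 2.26 cm

Z_qwt = √(Z_0·R_L) = √(75 × 13.6) = √1020
λ = 0.68·c/f = 0.0903 m, so l = λ/4 = 0.0226 m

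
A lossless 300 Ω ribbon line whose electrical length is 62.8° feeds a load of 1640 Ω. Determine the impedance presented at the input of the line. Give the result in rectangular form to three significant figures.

Z_in ≈ 68.8 − j148 Ω

tan(βl) = tan(62.8°) = 1.95
Z_in = Z_0·(Z_L + jZ_0·tanβl)/(Z_0 + jZ_L·tanβl)
     = 300·(1640 + j584)/(300 + j3190)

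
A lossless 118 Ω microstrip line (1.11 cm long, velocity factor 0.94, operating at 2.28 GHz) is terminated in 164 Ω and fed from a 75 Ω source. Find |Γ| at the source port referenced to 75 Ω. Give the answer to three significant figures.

λ = v/f = 0.94·c / 2.28 GHz = 0.124 m
βl = 2π·l/λ = 2π × 0.0897 = 32.3°
tan(βl) = 0.632
Z_in = Z_0·(Z_L + jZ_0·tanβl)/(Z_0 + jZ_L·tanβl) = 130 − j39.2 Ω
Γ_s = (Z_in − Z_s)/(Z_in + Z_s) = (54.5 − j39.2)/(205 − j39.2), |Γ_s| = 0.323

|Γ| ≈ 0.323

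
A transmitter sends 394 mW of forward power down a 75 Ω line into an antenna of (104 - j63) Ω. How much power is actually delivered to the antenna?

|Γ| = |(29 − j63)/(179 − j63)| = 0.365
|Γ|² = 0.134
P_refl = |Γ|²·P_inc = 52.6 mW, P_del = (1 − |Γ|²)·P_inc = 341 mW

P_delivered ≈ 341 mW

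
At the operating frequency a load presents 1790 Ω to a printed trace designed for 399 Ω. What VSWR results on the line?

VSWR ≈ 4.49

For a purely resistive load, VSWR = R_L/Z_0 or Z_0/R_L (whichever > 1) = 1790/399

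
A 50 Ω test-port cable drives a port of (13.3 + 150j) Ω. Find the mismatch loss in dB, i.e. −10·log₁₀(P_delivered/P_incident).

Γ = (-36.7 + j150)/(63.3 + j150), |Γ| = 0.948
|Γ|² = 0.9, so P_del/P_inc = 1 − |Γ|² = 0.1
ML = −10·log₁₀(1 − |Γ|²)

mismatch loss ≈ 9.98 dB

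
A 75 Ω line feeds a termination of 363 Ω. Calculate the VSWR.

VSWR ≈ 4.84

For a purely resistive load, VSWR = R_L/Z_0 or Z_0/R_L (whichever > 1) = 363/75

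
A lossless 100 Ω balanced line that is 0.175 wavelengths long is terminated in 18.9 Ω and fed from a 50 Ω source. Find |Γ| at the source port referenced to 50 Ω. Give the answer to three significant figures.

βl = 2π × 0.175 = 63°
tan(βl) = 1.96
Z_in = Z_0·(Z_L + jZ_0·tanβl)/(Z_0 + jZ_L·tanβl) = 80.6 + j166 Ω
Γ_s = (Z_in − Z_s)/(Z_in + Z_s) = (30.6 + j166)/(131 + j166), |Γ_s| = 0.8

|Γ| ≈ 0.8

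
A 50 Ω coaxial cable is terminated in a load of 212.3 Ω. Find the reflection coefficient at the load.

Γ = (Z_L − Z_0)/(Z_L + Z_0) = (212.3 − 50)/(212.3 + 50) = 162.3/262.3

Γ = 0.619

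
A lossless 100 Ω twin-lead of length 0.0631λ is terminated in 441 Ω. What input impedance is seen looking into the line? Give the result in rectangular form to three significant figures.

Z_in ≈ 118 − j175 Ω

βl = 2π × 0.0631 = 22.7°
tan(βl) = tan(22.7°) = 0.419
Z_in = Z_0·(Z_L + jZ_0·tanβl)/(Z_0 + jZ_L·tanβl)
     = 100·(441 + j41.9)/(100 + j185)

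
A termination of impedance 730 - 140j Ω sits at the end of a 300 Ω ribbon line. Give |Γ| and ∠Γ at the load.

Γ ≈ 0.435 ∠ -10.3°

Γ = (Z_L − Z_0)/(Z_L + Z_0) = (430 − j140)/(1030 − j140)
|Γ| = 452/1040 = 0.435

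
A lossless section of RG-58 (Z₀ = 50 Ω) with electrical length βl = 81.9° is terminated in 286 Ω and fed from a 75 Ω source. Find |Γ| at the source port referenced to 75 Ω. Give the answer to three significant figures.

tan(βl) = 7.03
Z_in = Z_0·(Z_L + jZ_0·tanβl)/(Z_0 + jZ_L·tanβl) = 8.91 − j6.89 Ω
Γ_s = (Z_in − Z_s)/(Z_in + Z_s) = (-66.1 − j6.89)/(83.9 − j6.89), |Γ_s| = 0.789

|Γ| ≈ 0.789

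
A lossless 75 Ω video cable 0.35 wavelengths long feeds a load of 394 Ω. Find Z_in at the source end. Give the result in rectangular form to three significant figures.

βl = 2π × 0.35 = 126°
tan(βl) = tan(126°) = -1.38
Z_in = Z_0·(Z_L + jZ_0·tanβl)/(Z_0 + jZ_L·tanβl)
     = 75·(394 − j103)/(75 − j542)

Z_in ≈ 21.4 + j51.5 Ω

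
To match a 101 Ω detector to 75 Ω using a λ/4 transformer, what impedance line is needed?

Z_qwt ≈ 87 Ω

Z_qwt = √(Z_0·R_L) = √(75 × 101) = √7575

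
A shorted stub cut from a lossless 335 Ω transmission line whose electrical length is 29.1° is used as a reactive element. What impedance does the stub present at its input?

tan(βl) = 0.557
For a shorted stub, Z_in = jZ_0·tan(βl)

Z_in ≈ +j186 Ω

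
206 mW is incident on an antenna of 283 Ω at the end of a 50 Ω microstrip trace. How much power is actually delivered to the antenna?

P_delivered ≈ 105 mW

Γ = (283 − 50)/(283 + 50) = 0.7
|Γ|² = 0.49
P_refl = |Γ|²·P_inc = 101 mW, P_del = (1 − |Γ|²)·P_inc = 105 mW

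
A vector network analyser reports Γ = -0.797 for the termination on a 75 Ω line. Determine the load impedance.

Z_L ≈ 8.47 Ω

Z_L = Z_0·(1 + Γ)/(1 − Γ) = 75·(0.203)/(1.8)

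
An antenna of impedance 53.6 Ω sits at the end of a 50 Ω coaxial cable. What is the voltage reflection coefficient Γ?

Γ = 0.0347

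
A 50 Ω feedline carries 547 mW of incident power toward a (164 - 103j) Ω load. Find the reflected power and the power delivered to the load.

P_reflected ≈ 229 mW; P_delivered ≈ 318 mW

|Γ| = |(114 − j103)/(214 − j103)| = 0.647
|Γ|² = 0.418
P_refl = |Γ|²·P_inc = 229 mW, P_del = (1 − |Γ|²)·P_inc = 318 mW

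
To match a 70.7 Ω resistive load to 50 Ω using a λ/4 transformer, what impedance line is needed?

Z_qwt = √(Z_0·R_L) = √(50 × 70.7) = √3535

Z_qwt ≈ 59.5 Ω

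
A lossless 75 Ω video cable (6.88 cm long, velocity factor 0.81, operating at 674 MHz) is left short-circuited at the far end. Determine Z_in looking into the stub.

Z_in ≈ +j192 Ω

λ = v/f = 0.81·c / 674 MHz = 0.361 m
βl = 2π·l/λ = 2π × 0.191 = 68.7°
tan(βl) = 2.56
For a short-circuited stub, Z_in = jZ_0·tan(βl)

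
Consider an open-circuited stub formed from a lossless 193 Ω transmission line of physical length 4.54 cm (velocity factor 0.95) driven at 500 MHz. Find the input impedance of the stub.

Z_in ≈ −j353 Ω

λ = v/f = 0.95·c / 500 MHz = 0.57 m
βl = 2π·l/λ = 2π × 0.0796 = 28.7°
tan(βl) = 0.547
For an open-circuited stub, Z_in = −jZ_0·cot(βl) = −jZ_0/tan(βl)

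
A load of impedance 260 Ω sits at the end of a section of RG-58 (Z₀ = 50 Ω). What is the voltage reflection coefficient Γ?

Γ = (Z_L − Z_0)/(Z_L + Z_0) = (260 − 50)/(260 + 50) = 210/310

Γ = 0.677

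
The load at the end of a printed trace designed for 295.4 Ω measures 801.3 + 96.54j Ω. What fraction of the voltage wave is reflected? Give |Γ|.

Γ = (Z_L − Z_0)/(Z_L + Z_0) = (505.9 + j96.54)/(1097 + j96.54)
|Γ| = 515/1100

|Γ| ≈ 0.468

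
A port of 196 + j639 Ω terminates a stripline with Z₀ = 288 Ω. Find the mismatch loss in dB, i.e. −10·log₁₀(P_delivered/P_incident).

mismatch loss ≈ 4.54 dB

Γ = (-92 + j639)/(484 + j639), |Γ| = 0.805
|Γ|² = 0.649, so P_del/P_inc = 1 − |Γ|² = 0.351
ML = −10·log₁₀(1 − |Γ|²)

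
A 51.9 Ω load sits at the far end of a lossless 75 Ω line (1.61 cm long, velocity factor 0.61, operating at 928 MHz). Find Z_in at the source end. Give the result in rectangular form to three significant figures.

λ = v/f = 0.61·c / 928 MHz = 0.197 m
βl = 2π·l/λ = 2π × 0.0816 = 29.4°
tan(βl) = tan(29.4°) = 0.563
Z_in = Z_0·(Z_L + jZ_0·tanβl)/(Z_0 + jZ_L·tanβl)
     = 75·(51.9 + j42.2)/(75 + j29.2)

Z_in ≈ 59.3 + j19.1 Ω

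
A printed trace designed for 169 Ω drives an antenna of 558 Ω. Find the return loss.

Γ = (558 − 169)/(558 + 169) = 0.535
RL = −20·log₁₀|Γ| = −20·log₁₀(0.535)

RL ≈ 5.43 dB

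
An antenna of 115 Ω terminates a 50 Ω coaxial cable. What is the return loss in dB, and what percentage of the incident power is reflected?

RL ≈ 8.09 dB; 15.5% of incident power reflected

Γ = (115 − 50)/(115 + 50) = 0.394
RL = −20·log₁₀(0.394) = 8.09 dB
P_refl/P_inc = |Γ|² = 0.155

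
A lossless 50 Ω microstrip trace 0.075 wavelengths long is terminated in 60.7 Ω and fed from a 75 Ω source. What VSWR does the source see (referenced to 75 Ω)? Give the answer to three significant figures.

βl = 2π × 0.075 = 27°
tan(βl) = 0.51
Z_in = Z_0·(Z_L + jZ_0·tanβl)/(Z_0 + jZ_L·tanβl) = 55.3 − j8.73 Ω
Γ_s = (Z_in − Z_s)/(Z_in + Z_s) = (-19.7 − j8.73)/(130 − j8.73), |Γ_s| = 0.165
VSWR = (1 + |Γ_s|)/(1 − |Γ_s|)

VSWR ≈ 1.4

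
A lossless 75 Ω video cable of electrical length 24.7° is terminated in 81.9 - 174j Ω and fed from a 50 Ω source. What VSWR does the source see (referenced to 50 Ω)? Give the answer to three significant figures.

VSWR ≈ 7.42

tan(βl) = 0.46
Z_in = Z_0·(Z_L + jZ_0·tanβl)/(Z_0 + jZ_L·tanβl) = 21.9 − j72.8 Ω
Γ_s = (Z_in − Z_s)/(Z_in + Z_s) = (-28.1 − j72.8)/(71.9 − j72.8), |Γ_s| = 0.762
VSWR = (1 + |Γ_s|)/(1 − |Γ_s|)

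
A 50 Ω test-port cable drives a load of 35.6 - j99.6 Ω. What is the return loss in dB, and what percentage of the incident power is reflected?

Γ = (-14.4 − j99.6)/(85.6 − j99.6), |Γ| = 0.766
RL = −20·log₁₀(0.766) = 2.31 dB
P_refl/P_inc = |Γ|² = 0.587

RL ≈ 2.31 dB; 58.7% of incident power reflected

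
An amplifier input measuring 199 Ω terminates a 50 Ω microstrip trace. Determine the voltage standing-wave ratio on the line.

For a purely resistive load, VSWR = R_L/Z_0 or Z_0/R_L (whichever > 1) = 199/50

VSWR ≈ 3.98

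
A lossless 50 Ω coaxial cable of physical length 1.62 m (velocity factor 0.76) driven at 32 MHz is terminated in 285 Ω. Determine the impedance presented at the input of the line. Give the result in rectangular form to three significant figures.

Z_in ≈ 8.95 − j6.93 Ω

λ = v/f = 0.76·c / 32 MHz = 7.12 m
βl = 2π·l/λ = 2π × 0.227 = 81.9°
tan(βl) = tan(81.9°) = 6.98
Z_in = Z_0·(Z_L + jZ_0·tanβl)/(Z_0 + jZ_L·tanβl)
     = 50·(285 + j349)/(50 + j1990)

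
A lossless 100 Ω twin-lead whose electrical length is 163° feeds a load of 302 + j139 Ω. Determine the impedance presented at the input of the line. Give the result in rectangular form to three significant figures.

tan(βl) = tan(163°) = -0.306
Z_in = Z_0·(Z_L + jZ_0·tanβl)/(Z_0 + jZ_L·tanβl)
     = 100·(302 + j108)/(142 − j92.3)

Z_in ≈ 115 + j150 Ω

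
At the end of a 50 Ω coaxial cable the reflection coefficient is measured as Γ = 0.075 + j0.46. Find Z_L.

Z_L ≈ 36.7 + j43.1 Ω

Z_L = Z_0·(1 + Γ)/(1 − Γ) = 50·(1.07 + j0.46)/(0.925 − j0.46)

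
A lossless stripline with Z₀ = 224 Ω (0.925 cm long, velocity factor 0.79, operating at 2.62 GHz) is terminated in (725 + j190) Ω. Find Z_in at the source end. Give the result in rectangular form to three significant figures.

Z_in ≈ 188 − j271 Ω

λ = v/f = 0.79·c / 2.62 GHz = 0.0905 m
βl = 2π·l/λ = 2π × 0.102 = 36.8°
tan(βl) = tan(36.8°) = 0.748
Z_in = Z_0·(Z_L + jZ_0·tanβl)/(Z_0 + jZ_L·tanβl)
     = 224·(725 + j358)/(81.8 + j543)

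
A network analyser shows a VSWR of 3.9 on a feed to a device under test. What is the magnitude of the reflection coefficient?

|Γ| = (S − 1)/(S + 1) = (3.9 − 1)/(3.9 + 1) = 2.9/4.9

|Γ| ≈ 0.592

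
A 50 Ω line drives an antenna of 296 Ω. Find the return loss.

Γ = (296 − 50)/(296 + 50) = 0.711
RL = −20·log₁₀|Γ| = −20·log₁₀(0.711)

RL ≈ 2.96 dB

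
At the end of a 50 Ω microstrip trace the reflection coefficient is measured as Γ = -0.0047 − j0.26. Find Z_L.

Z_L = Z_0·(1 + Γ)/(1 − Γ) = 50·(0.995 − j0.26)/(1 + j0.26)

Z_L ≈ 43.3 − j24.1 Ω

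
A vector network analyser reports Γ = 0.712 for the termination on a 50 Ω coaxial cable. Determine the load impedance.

Z_L = Z_0·(1 + Γ)/(1 − Γ) = 50·(1.71)/(0.288)

Z_L ≈ 297 Ω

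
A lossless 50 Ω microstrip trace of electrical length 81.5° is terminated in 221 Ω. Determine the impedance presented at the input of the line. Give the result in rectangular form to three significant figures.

Z_in ≈ 11.6 − j7.08 Ω

tan(βl) = tan(81.5°) = 6.69
Z_in = Z_0·(Z_L + jZ_0·tanβl)/(Z_0 + jZ_L·tanβl)
     = 50·(221 + j335)/(50 + j1480)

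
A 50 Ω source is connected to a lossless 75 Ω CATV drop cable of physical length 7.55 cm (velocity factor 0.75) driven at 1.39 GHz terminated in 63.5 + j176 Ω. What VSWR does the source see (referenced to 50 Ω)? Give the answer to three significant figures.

VSWR ≈ 10.5

λ = v/f = 0.75·c / 1.39 GHz = 0.162 m
βl = 2π·l/λ = 2π × 0.466 = 168°
tan(βl) = -0.214
Z_in = Z_0·(Z_L + jZ_0·tanβl)/(Z_0 + jZ_L·tanβl) = 29 + j110 Ω
Γ_s = (Z_in − Z_s)/(Z_in + Z_s) = (-21 + j110)/(79 + j110), |Γ_s| = 0.827
VSWR = (1 + |Γ_s|)/(1 − |Γ_s|)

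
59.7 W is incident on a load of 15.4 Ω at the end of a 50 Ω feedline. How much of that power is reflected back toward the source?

P_reflected ≈ 16.7 W

Γ = (15.4 − 50)/(15.4 + 50) = -0.529
|Γ|² = 0.28
P_refl = |Γ|²·P_inc = 16.7 W, P_del = (1 − |Γ|²)·P_inc = 43 W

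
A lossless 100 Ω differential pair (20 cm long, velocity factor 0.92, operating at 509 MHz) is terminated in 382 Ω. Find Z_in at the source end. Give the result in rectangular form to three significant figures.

Z_in ≈ 45.9 + j81.4 Ω

λ = v/f = 0.92·c / 509 MHz = 0.542 m
βl = 2π·l/λ = 2π × 0.369 = 133°
tan(βl) = tan(133°) = -1.08
Z_in = Z_0·(Z_L + jZ_0·tanβl)/(Z_0 + jZ_L·tanβl)
     = 100·(382 − j108)/(100 − j413)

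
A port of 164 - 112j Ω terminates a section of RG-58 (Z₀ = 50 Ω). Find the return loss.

Γ = (114 − j112)/(214 − j112), |Γ| = 0.662
RL = −20·log₁₀|Γ| = −20·log₁₀(0.662)

RL ≈ 3.59 dB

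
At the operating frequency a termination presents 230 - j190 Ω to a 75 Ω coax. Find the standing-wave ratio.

VSWR ≈ 5.3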